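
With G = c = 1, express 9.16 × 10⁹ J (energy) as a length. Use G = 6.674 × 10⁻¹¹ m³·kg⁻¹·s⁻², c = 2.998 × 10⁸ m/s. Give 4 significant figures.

Energy → length via G/c⁴.
9.16 × 10⁹ J × (G/c⁴) = 7.568 × 10⁻³⁵ m

7.568 × 10⁻³⁵ m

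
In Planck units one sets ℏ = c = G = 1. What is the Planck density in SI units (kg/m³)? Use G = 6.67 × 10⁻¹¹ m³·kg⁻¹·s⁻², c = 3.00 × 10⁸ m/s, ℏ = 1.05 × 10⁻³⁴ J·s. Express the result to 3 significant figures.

ρ_P = c⁵/(ℏG²)
  = 2.43 × 10⁴² / 4.67 × 10⁻⁵⁵
  = 5.20 × 10⁹⁶ kg/m³

5.20 × 10⁹⁶ kg/m³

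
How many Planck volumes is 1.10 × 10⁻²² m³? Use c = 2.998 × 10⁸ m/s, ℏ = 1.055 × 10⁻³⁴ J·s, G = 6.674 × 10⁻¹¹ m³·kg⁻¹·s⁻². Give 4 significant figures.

2.604 × 10⁸²

Planck volume: V_P = (ℏG/c³)^(3/2) = 4.224 × 10⁻¹⁰⁵ m³.
1.10 × 10⁻²² / 4.224 × 10⁻¹⁰⁵ = 2.604 × 10⁸²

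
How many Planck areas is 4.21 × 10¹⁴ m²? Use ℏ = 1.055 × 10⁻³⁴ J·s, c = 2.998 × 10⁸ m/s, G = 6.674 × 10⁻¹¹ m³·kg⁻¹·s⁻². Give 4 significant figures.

1.611 × 10⁸⁴

Planck area: A_P = ℏG/c³ = 2.613 × 10⁻⁷⁰ m².
4.21 × 10¹⁴ / 2.613 × 10⁻⁷⁰ = 1.611 × 10⁸⁴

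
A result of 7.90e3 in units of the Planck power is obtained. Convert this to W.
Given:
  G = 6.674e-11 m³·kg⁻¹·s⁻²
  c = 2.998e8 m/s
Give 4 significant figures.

2.867e56 W

One Planck power: P_P = c⁵/G = 3.629e52 W.
7.90e3 × 3.629e52 W = 2.867e56 W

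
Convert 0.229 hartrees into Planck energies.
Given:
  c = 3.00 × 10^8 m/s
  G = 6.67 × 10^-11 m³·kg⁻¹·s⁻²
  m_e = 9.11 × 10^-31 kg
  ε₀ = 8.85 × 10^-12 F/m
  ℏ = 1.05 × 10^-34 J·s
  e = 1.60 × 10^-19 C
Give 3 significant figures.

hartree: E_h = m_e e⁴/(4πε₀ℏ)² = 4.38 × 10^-18 J
Planck energy: E_P = √(ℏc⁵/G) = 1.96 × 10^9 J
0.229 × 4.38 × 10^-18 / 1.96 × 10^9 = 5.13 × 10^-28

5.13 × 10^-28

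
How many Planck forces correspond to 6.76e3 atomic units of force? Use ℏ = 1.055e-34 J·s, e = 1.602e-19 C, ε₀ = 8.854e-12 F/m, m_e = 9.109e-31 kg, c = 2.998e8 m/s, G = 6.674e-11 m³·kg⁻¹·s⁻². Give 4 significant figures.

4.591e-48

atomic unit of force: F_au = E_h/a₀ = m_e²e⁶/((4πε₀)³ℏ⁴) = 8.220e-8 N
Planck force: F_P = c⁴/G = 1.210e44 N
6.76e3 × 8.220e-8 / 1.210e44 = 4.591e-48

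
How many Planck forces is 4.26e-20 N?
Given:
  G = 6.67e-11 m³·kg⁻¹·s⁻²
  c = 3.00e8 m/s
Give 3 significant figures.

3.51e-64

Planck force: F_P = c⁴/G = 1.21e44 N.
4.26e-20 / 1.21e44 = 3.51e-64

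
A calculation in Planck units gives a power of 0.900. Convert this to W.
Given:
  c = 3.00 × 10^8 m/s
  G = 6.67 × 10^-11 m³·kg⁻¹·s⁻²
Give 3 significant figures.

One Planck power: P_P = c⁵/G = 3.64 × 10^52 W.
0.900 × 3.64 × 10^52 W = 3.28 × 10^52 W

3.28 × 10^52 W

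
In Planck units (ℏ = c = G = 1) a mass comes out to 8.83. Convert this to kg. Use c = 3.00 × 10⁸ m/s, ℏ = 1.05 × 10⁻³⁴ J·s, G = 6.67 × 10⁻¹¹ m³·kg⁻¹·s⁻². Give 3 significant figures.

1.92 × 10⁻⁷ kg

One Planck mass: m_P = √(ℏc/G) = 2.17 × 10⁻⁸ kg.
8.83 × 2.17 × 10⁻⁸ kg = 1.92 × 10⁻⁷ kg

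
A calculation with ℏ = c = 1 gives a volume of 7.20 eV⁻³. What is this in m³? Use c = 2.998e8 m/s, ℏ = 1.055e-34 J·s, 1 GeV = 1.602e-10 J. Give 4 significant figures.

5.541e-20 m³

Volume is [L]³ = [E]⁻³·(ℏc)³.
1 GeV⁻³ → (ℏc)³ × (1 GeV in J)⁻³ = 7.696e-48 m³.
Convert the energy scale: 7.20 eV⁻³ = 7.20e27 GeV⁻³.
Result: 7.20e27 × 7.696e-48 = 5.541e-20 m³.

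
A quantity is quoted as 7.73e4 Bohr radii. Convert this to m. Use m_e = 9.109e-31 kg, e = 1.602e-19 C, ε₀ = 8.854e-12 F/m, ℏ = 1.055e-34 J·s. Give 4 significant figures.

4.095e-6 m

One Bohr radius: a₀ = 4πε₀ℏ²/(m_e e²) = 5.297e-11 m.
7.73e4 × 5.297e-11 m = 4.095e-6 m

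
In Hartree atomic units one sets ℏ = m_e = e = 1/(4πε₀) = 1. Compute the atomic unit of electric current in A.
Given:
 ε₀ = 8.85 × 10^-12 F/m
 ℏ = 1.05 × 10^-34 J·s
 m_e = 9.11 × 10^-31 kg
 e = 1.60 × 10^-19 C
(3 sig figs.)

I_au = e E_h/ℏ = m_e e⁵/((4πε₀)²ℏ³)
E_h = 4.38 × 10^-18 J
e·E_h/ℏ = 6.67 × 10^-3 A

6.67 × 10^-3 A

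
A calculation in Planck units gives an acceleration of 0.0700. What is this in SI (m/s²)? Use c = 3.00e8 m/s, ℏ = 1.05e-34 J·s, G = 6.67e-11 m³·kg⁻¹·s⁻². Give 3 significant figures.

One Planck acceleration: a_P = √(c⁷/(ℏG)) = 5.59e51 m/s².
0.0700 × 5.59e51 m/s² = 3.91e50 m/s²

3.91e50 m/s²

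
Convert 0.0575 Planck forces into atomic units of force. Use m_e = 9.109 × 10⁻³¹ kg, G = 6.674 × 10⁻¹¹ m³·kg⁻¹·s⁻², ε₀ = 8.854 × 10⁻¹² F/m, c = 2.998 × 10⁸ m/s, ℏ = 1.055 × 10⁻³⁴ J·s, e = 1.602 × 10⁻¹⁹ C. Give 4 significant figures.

Planck force: F_P = c⁴/G = 1.210 × 10⁴⁴ N
atomic unit of force: F_au = E_h/a₀ = m_e²e⁶/((4πε₀)³ℏ⁴) = 8.220 × 10⁻⁸ N
0.0575 × 1.210 × 10⁴⁴ / 8.220 × 10⁻⁸ = 8.467 × 10⁴⁹

8.467 × 10⁴⁹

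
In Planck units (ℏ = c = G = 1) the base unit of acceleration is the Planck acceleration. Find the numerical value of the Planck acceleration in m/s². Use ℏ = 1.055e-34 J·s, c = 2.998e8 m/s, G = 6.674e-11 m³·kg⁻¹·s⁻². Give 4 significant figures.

5.560e51 m/s²

a_P = √(c⁷/(ℏG))
  = √(3.092e103)
  = 5.560e51 m/s²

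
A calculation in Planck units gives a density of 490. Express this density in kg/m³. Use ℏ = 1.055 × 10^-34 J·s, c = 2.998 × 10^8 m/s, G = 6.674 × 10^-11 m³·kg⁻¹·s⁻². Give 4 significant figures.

One Planck density: ρ_P = c⁵/(ℏG²) = 5.154 × 10^96 kg/m³.
490 × 5.154 × 10^96 kg/m³ = 2.525 × 10^99 kg/m³

2.525 × 10^99 kg/m³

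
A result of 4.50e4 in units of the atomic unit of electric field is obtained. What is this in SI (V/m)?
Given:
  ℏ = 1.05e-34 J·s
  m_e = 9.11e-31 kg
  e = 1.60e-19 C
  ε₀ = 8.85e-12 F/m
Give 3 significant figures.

2.34e16 V/m

One atomic unit of electric field: E_au = E_h/(e a₀) = m_e²e⁵/((4πε₀)³ℏ⁴) = 5.20e11 V/m.
4.50e4 × 5.20e11 V/m = 2.34e16 V/m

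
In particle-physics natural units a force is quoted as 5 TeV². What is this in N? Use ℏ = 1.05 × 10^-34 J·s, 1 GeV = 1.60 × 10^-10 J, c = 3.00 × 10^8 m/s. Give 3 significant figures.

4.06 × 10^12 N

Force is [E]/[L] = [E]²/(ℏc); restore (ℏc)⁻¹.
1 GeV² → 1/(ℏc) × (1 GeV in J)² = 8.13 × 10^5 N.
Convert the energy scale: 5 TeV² = 5.00 × 10^6 GeV².
Result: 5.00 × 10^6 × 8.13 × 10^5 = 4.06 × 10^12 N.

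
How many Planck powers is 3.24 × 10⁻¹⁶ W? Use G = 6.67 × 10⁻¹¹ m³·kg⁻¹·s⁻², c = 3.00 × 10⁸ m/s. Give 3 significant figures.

Planck power: P_P = c⁵/G = 3.64 × 10⁵² W.
3.24 × 10⁻¹⁶ / 3.64 × 10⁵² = 8.89 × 10⁻⁶⁹

8.89 × 10⁻⁶⁹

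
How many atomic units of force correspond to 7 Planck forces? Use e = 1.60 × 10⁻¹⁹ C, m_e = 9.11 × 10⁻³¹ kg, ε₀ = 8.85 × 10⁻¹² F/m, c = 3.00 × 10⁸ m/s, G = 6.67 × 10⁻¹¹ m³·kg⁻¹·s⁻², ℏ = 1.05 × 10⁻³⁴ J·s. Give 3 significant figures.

Planck force: F_P = c⁴/G = 1.21 × 10⁴⁴ N
atomic unit of force: F_au = E_h/a₀ = m_e²e⁶/((4πε₀)³ℏ⁴) = 8.33 × 10⁻⁸ N
7 × 1.21 × 10⁴⁴ / 8.33 × 10⁻⁸ = 1.02 × 10⁵²

1.02 × 10⁵²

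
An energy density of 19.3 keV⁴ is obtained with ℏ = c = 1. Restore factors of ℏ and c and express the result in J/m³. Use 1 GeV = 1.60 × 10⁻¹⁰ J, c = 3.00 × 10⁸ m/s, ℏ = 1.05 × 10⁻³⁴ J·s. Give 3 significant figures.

4.05 × 10¹⁴ J/m³

[E]/[L]³ = [E]⁴/(ℏc)³; restore (ℏc)⁻³.
1 GeV⁴ → 1/(ℏc)³ × (1 GeV in J)⁴ = 2.10 × 10³⁷ J/m³.
Convert the energy scale: 19.3 keV⁴ = 1.93 × 10⁻²³ GeV⁴.
Result: 1.93 × 10⁻²³ × 2.10 × 10³⁷ = 4.05 × 10¹⁴ J/m³.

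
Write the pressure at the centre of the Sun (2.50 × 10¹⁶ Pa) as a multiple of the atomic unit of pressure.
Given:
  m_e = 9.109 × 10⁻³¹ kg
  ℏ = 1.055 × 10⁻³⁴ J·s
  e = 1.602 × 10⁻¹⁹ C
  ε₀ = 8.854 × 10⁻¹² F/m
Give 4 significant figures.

atomic unit of pressure: P_au = E_h/a₀³ = m_e⁴e¹⁰/((4πε₀)⁵ℏ⁸) = 2.929 × 10¹³ Pa.
2.50 × 10¹⁶ / 2.929 × 10¹³ = 853.5

853.5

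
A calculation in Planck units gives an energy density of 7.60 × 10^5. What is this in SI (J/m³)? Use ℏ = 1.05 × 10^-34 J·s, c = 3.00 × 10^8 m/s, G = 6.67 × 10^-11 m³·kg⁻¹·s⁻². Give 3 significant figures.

One Planck energy density: u_P = c⁷/(ℏG²) = 4.68 × 10^113 J/m³.
7.60 × 10^5 × 4.68 × 10^113 J/m³ = 3.56 × 10^119 J/m³

3.56 × 10^119 J/m³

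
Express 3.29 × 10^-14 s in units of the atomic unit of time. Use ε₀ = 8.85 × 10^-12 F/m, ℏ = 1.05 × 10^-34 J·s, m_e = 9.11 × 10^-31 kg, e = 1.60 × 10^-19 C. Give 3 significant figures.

1.37 × 10^3

atomic unit of time: τ_au = (4πε₀)²ℏ³/(m_e e⁴) = 2.40 × 10^-17 s.
3.29 × 10^-14 / 2.40 × 10^-17 = 1.37 × 10^3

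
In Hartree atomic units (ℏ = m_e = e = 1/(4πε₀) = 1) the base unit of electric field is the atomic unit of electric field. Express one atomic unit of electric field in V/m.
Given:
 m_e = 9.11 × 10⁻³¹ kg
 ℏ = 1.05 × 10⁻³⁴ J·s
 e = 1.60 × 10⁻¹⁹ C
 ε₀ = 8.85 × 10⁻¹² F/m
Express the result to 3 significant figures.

E_au = E_h/(e a₀) = m_e²e⁵/((4πε₀)³ℏ⁴)
E_h = 4.38 × 10⁻¹⁸ J
a₀ = 5.26 × 10⁻¹¹ m
E_h/(e·a₀) = 5.20 × 10¹¹ V/m

5.20 × 10¹¹ V/m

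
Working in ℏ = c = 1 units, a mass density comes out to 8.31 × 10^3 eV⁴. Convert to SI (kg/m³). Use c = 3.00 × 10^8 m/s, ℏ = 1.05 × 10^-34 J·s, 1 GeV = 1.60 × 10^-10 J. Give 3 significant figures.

Mass density is [E]/(c²[L]³) = [E]⁴/(ℏ³c⁵).
1 GeV⁴ → 1/(ℏ³c⁵) × (1 GeV in J)⁴ = 2.33 × 10^20 kg/m³.
Convert the energy scale: 8.31 × 10^3 eV⁴ = 8.31 × 10^-33 GeV⁴.
Result: 8.31 × 10^-33 × 2.33 × 10^20 = 1.94 × 10^-12 kg/m³.

1.94 × 10^-12 kg/m³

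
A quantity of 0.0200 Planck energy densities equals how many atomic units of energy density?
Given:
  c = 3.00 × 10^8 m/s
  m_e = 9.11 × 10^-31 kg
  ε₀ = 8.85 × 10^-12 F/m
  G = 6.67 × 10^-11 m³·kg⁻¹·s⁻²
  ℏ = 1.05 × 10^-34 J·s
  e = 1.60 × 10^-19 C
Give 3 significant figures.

Planck energy density: u_P = c⁷/(ℏG²) = 4.68 × 10^113 J/m³
atomic unit of energy density: u_au = E_h/a₀³ = m_e⁴e¹⁰/((4πε₀)⁵ℏ⁸) = 3.01 × 10^13 J/m³
0.0200 × 4.68 × 10^113 / 3.01 × 10^13 = 3.11 × 10^98

3.11 × 10^98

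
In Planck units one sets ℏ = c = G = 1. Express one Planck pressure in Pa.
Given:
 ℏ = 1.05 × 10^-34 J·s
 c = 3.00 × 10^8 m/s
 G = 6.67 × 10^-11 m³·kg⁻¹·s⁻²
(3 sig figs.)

4.68 × 10^113 Pa

p_P = c⁷/(ℏG²)
  = 2.19 × 10^59 / 4.67 × 10^-55
  = 4.68 × 10^113 Pa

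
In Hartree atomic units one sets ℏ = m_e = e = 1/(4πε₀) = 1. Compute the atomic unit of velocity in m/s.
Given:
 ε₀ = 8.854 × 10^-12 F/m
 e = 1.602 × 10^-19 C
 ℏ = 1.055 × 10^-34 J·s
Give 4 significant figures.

2.186 × 10^6 m/s

v_au = e²/(4πε₀ℏ)
  = 2.566 × 10^-38 / 1.174 × 10^-44
  = 2.186 × 10^6 m/s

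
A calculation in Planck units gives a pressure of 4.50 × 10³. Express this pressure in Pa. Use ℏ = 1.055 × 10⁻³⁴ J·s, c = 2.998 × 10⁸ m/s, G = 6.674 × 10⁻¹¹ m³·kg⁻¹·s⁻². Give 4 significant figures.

One Planck pressure: p_P = c⁷/(ℏG²) = 4.632 × 10¹¹³ Pa.
4.50 × 10³ × 4.632 × 10¹¹³ Pa = 2.085 × 10¹¹⁷ Pa

2.085 × 10¹¹⁷ Pa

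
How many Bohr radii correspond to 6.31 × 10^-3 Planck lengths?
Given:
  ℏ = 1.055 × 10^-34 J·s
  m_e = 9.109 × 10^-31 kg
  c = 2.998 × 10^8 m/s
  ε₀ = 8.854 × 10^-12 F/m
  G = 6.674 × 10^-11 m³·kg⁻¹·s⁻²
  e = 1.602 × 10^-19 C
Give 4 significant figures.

Planck length: ℓ_P = √(ℏG/c³) = 1.616 × 10^-35 m
Bohr radius: a₀ = 4πε₀ℏ²/(m_e e²) = 5.297 × 10^-11 m
6.31 × 10^-3 × 1.616 × 10^-35 / 5.297 × 10^-11 = 1.925 × 10^-27

1.925 × 10^-27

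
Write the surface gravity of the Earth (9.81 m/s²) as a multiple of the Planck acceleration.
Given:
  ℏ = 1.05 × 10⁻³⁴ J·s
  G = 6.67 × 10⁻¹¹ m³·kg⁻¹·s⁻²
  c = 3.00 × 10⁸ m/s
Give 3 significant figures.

1.76 × 10⁻⁵¹

Planck acceleration: a_P = √(c⁷/(ℏG)) = 5.59 × 10⁵¹ m/s².
9.81 / 5.59 × 10⁵¹ = 1.76 × 10⁻⁵¹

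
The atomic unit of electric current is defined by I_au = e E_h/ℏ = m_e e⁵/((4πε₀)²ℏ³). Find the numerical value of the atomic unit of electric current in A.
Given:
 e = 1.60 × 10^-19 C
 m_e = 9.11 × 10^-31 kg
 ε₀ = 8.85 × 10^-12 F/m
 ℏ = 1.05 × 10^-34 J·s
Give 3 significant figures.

I_au = e E_h/ℏ = m_e e⁵/((4πε₀)²ℏ³)
E_h = 4.38 × 10^-18 J
e·E_h/ℏ = 6.67 × 10^-3 A

6.67 × 10^-3 A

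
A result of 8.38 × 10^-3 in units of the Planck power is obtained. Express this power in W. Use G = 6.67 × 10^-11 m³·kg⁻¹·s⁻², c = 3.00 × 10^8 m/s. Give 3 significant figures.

One Planck power: P_P = c⁵/G = 3.64 × 10^52 W.
8.38 × 10^-3 × 3.64 × 10^52 W = 3.05 × 10^50 W

3.05 × 10^50 W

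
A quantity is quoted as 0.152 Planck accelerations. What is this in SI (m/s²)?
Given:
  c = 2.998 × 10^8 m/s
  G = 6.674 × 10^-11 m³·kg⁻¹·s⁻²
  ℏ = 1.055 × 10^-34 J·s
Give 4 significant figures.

8.452 × 10^50 m/s²

One Planck acceleration: a_P = √(c⁷/(ℏG)) = 5.560 × 10^51 m/s².
0.152 × 5.560 × 10^51 m/s² = 8.452 × 10^50 m/s²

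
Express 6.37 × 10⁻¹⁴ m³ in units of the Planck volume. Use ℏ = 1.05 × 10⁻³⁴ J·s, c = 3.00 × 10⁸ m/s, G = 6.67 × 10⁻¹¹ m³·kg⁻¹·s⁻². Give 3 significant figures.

Planck volume: V_P = (ℏG/c³)^(3/2) = 4.18 × 10⁻¹⁰⁵ m³.
6.37 × 10⁻¹⁴ / 4.18 × 10⁻¹⁰⁵ = 1.52 × 10⁹¹

1.52 × 10⁹¹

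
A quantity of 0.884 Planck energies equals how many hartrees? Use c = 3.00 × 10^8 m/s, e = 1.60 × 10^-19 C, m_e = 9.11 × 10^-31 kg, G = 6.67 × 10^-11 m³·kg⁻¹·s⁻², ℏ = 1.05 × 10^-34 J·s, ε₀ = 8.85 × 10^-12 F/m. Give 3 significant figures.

Planck energy: E_P = √(ℏc⁵/G) = 1.96 × 10^9 J
hartree: E_h = m_e e⁴/(4πε₀ℏ)² = 4.38 × 10^-18 J
0.884 × 1.96 × 10^9 / 4.38 × 10^-18 = 3.95 × 10^26

3.95 × 10^26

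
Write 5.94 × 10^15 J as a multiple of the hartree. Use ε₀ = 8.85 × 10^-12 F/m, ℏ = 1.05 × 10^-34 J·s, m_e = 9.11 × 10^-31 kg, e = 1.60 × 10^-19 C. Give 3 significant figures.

1.36 × 10^33

hartree: E_h = m_e e⁴/(4πε₀ℏ)² = 4.38 × 10^-18 J.
5.94 × 10^15 / 4.38 × 10^-18 = 1.36 × 10^33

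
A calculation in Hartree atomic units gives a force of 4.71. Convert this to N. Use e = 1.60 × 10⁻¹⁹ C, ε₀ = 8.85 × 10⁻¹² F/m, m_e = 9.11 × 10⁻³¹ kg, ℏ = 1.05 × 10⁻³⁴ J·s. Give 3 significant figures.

3.92 × 10⁻⁷ N

One atomic unit of force: F_au = E_h/a₀ = m_e²e⁶/((4πε₀)³ℏ⁴) = 8.33 × 10⁻⁸ N.
4.71 × 8.33 × 10⁻⁸ N = 3.92 × 10⁻⁷ N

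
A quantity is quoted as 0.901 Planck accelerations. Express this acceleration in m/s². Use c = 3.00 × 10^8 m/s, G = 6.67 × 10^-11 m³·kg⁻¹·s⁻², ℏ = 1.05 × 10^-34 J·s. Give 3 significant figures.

One Planck acceleration: a_P = √(c⁷/(ℏG)) = 5.59 × 10^51 m/s².
0.901 × 5.59 × 10^51 m/s² = 5.03 × 10^51 m/s²

5.03 × 10^51 m/s²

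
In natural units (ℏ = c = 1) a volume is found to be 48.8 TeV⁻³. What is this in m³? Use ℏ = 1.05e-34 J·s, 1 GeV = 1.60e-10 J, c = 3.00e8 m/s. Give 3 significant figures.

Volume is [L]³ = [E]⁻³·(ℏc)³.
1 GeV⁻³ → (ℏc)³ × (1 GeV in J)⁻³ = 7.63e-48 m³.
Convert the energy scale: 48.8 TeV⁻³ = 4.88e-8 GeV⁻³.
Result: 4.88e-8 × 7.63e-48 = 3.72e-55 m³.

3.72e-55 m³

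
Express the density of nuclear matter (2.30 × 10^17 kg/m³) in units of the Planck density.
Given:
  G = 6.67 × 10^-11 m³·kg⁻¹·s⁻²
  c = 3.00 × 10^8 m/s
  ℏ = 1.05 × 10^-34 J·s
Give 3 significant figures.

4.42 × 10^-80

Planck density: ρ_P = c⁵/(ℏG²) = 5.20 × 10^96 kg/m³.
2.30 × 10^17 / 5.20 × 10^96 = 4.42 × 10^-80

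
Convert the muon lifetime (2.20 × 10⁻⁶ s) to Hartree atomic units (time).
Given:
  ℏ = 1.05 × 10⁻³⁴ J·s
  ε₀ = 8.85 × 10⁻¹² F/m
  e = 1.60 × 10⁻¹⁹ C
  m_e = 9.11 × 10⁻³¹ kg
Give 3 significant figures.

9.17 × 10¹⁰

atomic unit of time: τ_au = (4πε₀)²ℏ³/(m_e e⁴) = 2.40 × 10⁻¹⁷ s.
2.20 × 10⁻⁶ / 2.40 × 10⁻¹⁷ = 9.17 × 10¹⁰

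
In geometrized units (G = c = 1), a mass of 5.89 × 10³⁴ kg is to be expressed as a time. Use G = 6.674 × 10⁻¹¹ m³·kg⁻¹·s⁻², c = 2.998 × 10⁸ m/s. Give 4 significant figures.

Mass → time via G/c³.
5.89 × 10³⁴ kg × (G/c³) = 0.1459 s

0.1459 s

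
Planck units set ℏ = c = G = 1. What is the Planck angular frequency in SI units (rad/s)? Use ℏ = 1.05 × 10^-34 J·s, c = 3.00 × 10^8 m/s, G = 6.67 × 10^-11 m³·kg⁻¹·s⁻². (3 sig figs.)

The unique combination of the constants set to 1 with dimensions of angular frequency is ω_P = √(c⁵/(ℏG)).
  = √(3.47 × 10^86)
  = 1.86 × 10^43 rad/s

1.86 × 10^43 rad/s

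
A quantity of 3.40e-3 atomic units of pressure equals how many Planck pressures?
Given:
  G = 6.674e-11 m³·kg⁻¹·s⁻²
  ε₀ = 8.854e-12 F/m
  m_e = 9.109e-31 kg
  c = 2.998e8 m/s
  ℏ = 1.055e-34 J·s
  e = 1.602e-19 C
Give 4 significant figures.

atomic unit of pressure: P_au = E_h/a₀³ = m_e⁴e¹⁰/((4πε₀)⁵ℏ⁸) = 2.929e13 Pa
Planck pressure: p_P = c⁷/(ℏG²) = 4.632e113 Pa
3.40e-3 × 2.929e13 / 4.632e113 = 2.150e-103

2.150e-103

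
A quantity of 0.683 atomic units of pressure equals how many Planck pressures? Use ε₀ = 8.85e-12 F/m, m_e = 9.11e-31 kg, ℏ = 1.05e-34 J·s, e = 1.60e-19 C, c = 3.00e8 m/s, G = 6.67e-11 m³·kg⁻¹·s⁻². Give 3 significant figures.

atomic unit of pressure: P_au = E_h/a₀³ = m_e⁴e¹⁰/((4πε₀)⁵ℏ⁸) = 3.01e13 Pa
Planck pressure: p_P = c⁷/(ℏG²) = 4.68e113 Pa
0.683 × 3.01e13 / 4.68e113 = 4.40e-101

4.40e-101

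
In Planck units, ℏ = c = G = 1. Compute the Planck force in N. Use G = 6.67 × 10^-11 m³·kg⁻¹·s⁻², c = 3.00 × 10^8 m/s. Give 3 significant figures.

1.21 × 10^44 N

Dimensional analysis gives F_P = c⁴/G.
  = 8.10 × 10^33 / 6.67 × 10^-11
  = 1.21 × 10^44 N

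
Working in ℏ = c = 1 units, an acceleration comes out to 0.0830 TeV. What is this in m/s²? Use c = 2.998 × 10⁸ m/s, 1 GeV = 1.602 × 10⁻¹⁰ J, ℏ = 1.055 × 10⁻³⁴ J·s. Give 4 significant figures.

3.779 × 10³⁴ m/s²

Acceleration is [L]/[T]² = c·[E]/ℏ.
1 GeV → c/ℏ × (1 GeV in J) = 4.552 × 10³² m/s².
Convert the energy scale: 0.0830 TeV = 83 GeV.
Result: 83 × 4.552 × 10³² = 3.779 × 10³⁴ m/s².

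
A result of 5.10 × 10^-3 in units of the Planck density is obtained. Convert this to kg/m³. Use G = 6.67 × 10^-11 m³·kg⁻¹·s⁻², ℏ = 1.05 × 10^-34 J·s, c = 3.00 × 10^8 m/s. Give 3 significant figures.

2.65 × 10^94 kg/m³

One Planck density: ρ_P = c⁵/(ℏG²) = 5.20 × 10^96 kg/m³.
5.10 × 10^-3 × 5.20 × 10^96 kg/m³ = 2.65 × 10^94 kg/m³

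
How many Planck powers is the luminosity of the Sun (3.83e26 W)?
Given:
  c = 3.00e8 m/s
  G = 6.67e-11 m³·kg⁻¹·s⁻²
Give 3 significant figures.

Planck power: P_P = c⁵/G = 3.64e52 W.
3.83e26 / 3.64e52 = 1.05e-26

1.05e-26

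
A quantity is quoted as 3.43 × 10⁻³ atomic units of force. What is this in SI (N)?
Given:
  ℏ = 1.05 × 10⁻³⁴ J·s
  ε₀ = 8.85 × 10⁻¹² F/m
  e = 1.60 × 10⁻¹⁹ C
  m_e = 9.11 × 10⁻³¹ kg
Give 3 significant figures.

One atomic unit of force: F_au = E_h/a₀ = m_e²e⁶/((4πε₀)³ℏ⁴) = 8.33 × 10⁻⁸ N.
3.43 × 10⁻³ × 8.33 × 10⁻⁸ N = 2.86 × 10⁻¹⁰ N

2.86 × 10⁻¹⁰ N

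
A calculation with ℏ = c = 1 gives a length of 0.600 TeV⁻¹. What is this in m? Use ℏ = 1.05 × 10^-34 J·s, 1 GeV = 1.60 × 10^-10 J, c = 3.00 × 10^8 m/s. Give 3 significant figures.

1.18 × 10^-19 m

A length is [E]⁻¹ in ℏ=c=1; restore one factor of ℏc.
1 GeV⁻¹ → ℏc × (1 GeV in J)⁻¹ = 1.97 × 10^-16 m.
Convert the energy scale: 0.600 TeV⁻¹ = 6.00 × 10^-4 GeV⁻¹.
Result: 6.00 × 10^-4 × 1.97 × 10^-16 = 1.18 × 10^-19 m.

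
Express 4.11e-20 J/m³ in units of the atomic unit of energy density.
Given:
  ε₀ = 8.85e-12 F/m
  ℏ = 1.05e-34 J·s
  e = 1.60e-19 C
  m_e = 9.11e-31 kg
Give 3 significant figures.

atomic unit of energy density: u_au = E_h/a₀³ = m_e⁴e¹⁰/((4πε₀)⁵ℏ⁸) = 3.01e13 J/m³.
4.11e-20 / 3.01e13 = 1.36e-33

1.36e-33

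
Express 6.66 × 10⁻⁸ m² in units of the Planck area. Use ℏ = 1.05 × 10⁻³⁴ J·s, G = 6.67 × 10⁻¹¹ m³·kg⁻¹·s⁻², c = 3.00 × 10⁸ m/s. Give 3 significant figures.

2.57 × 10⁶²

Planck area: A_P = ℏG/c³ = 2.59 × 10⁻⁷⁰ m².
6.66 × 10⁻⁸ / 2.59 × 10⁻⁷⁰ = 2.57 × 10⁶²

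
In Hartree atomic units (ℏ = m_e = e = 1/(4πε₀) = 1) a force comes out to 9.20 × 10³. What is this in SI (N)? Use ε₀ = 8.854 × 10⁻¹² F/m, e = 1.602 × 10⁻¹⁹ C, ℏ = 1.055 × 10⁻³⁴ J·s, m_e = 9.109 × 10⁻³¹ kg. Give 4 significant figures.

7.562 × 10⁻⁴ N

One atomic unit of force: F_au = E_h/a₀ = m_e²e⁶/((4πε₀)³ℏ⁴) = 8.220 × 10⁻⁸ N.
9.20 × 10³ × 8.220 × 10⁻⁸ N = 7.562 × 10⁻⁴ N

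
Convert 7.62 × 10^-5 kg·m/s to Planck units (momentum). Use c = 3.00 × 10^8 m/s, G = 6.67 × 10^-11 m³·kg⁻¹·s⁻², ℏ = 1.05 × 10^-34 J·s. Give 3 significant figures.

Planck momentum: p_P = √(ℏc³/G) = 6.52 kg·m/s.
7.62 × 10^-5 / 6.52 = 1.17 × 10^-5

1.17 × 10^-5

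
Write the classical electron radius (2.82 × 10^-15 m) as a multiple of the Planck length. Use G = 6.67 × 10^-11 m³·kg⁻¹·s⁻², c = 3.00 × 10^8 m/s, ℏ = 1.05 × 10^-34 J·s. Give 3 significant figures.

Planck length: ℓ_P = √(ℏG/c³) = 1.61 × 10^-35 m.
2.82 × 10^-15 / 1.61 × 10^-35 = 1.75 × 10^20

1.75 × 10^20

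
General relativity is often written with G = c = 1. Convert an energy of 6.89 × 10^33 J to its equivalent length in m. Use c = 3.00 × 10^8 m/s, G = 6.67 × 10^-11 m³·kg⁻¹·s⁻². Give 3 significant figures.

5.67 × 10^-11 m

Energy → length via G/c⁴.
6.89 × 10^33 J × (G/c⁴) = 5.67 × 10^-11 m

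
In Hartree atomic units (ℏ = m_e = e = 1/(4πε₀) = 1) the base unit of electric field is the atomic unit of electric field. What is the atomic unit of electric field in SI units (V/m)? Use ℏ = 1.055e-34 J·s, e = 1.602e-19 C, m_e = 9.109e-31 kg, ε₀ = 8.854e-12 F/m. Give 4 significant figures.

E_au = E_h/(e a₀) = m_e²e⁵/((4πε₀)³ℏ⁴)
E_h = 4.354e-18 J
a₀ = 5.297e-11 m
E_h/(e·a₀) = 5.131e11 V/m

5.131e11 V/m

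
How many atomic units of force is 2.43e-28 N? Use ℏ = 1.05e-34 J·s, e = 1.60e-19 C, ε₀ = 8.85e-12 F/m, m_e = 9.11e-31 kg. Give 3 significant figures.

atomic unit of force: F_au = E_h/a₀ = m_e²e⁶/((4πε₀)³ℏ⁴) = 8.33e-8 N.
2.43e-28 / 8.33e-8 = 2.92e-21

2.92e-21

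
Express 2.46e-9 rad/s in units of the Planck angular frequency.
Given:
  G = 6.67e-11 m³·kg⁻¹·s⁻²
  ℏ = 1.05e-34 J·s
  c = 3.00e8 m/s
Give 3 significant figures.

Planck angular frequency: ω_P = √(c⁵/(ℏG)) = 1.86e43 rad/s.
2.46e-9 / 1.86e43 = 1.32e-52

1.32e-52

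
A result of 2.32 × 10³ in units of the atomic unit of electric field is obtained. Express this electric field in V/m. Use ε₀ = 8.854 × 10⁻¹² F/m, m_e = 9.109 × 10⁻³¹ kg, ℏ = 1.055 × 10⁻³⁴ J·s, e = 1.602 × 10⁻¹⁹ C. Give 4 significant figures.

One atomic unit of electric field: E_au = E_h/(e a₀) = m_e²e⁵/((4πε₀)³ℏ⁴) = 5.131 × 10¹¹ V/m.
2.32 × 10³ × 5.131 × 10¹¹ V/m = 1.190 × 10¹⁵ V/m

1.190 × 10¹⁵ V/m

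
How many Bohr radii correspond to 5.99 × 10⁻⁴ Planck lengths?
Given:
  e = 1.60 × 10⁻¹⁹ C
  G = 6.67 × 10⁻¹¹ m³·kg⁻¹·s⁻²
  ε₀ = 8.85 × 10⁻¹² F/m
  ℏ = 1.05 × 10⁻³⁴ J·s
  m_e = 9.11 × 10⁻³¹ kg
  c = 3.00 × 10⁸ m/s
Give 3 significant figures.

1.83 × 10⁻²⁸

Planck length: ℓ_P = √(ℏG/c³) = 1.61 × 10⁻³⁵ m
Bohr radius: a₀ = 4πε₀ℏ²/(m_e e²) = 5.26 × 10⁻¹¹ m
5.99 × 10⁻⁴ × 1.61 × 10⁻³⁵ / 5.26 × 10⁻¹¹ = 1.83 × 10⁻²⁸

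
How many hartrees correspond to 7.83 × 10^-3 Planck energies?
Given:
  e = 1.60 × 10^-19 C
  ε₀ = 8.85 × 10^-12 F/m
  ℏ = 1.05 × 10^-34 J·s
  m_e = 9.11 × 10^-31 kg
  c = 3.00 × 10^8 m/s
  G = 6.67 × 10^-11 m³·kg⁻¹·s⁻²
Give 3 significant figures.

3.50 × 10^24

Planck energy: E_P = √(ℏc⁵/G) = 1.96 × 10^9 J
hartree: E_h = m_e e⁴/(4πε₀ℏ)² = 4.38 × 10^-18 J
7.83 × 10^-3 × 1.96 × 10^9 / 4.38 × 10^-18 = 3.50 × 10^24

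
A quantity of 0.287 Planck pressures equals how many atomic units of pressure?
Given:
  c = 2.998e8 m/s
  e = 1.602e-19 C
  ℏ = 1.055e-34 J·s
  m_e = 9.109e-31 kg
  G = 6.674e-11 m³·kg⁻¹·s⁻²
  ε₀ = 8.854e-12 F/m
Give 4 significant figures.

Planck pressure: p_P = c⁷/(ℏG²) = 4.632e113 Pa
atomic unit of pressure: P_au = E_h/a₀³ = m_e⁴e¹⁰/((4πε₀)⁵ℏ⁸) = 2.929e13 Pa
0.287 × 4.632e113 / 2.929e13 = 4.539e99

4.539e99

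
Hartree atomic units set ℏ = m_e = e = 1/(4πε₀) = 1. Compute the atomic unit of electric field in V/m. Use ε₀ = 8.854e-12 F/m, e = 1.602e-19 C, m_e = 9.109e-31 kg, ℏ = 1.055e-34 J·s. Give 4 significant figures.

The unique combination of the constants set to 1 with dimensions of electric field is E_au = E_h/(e a₀) = m_e²e⁵/((4πε₀)³ℏ⁴).
E_h = 4.354e-18 J
a₀ = 5.297e-11 m
E_h/(e·a₀) = 5.131e11 V/m

5.131e11 V/m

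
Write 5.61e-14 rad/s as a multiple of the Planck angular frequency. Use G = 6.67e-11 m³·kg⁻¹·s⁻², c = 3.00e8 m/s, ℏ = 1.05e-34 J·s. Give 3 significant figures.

3.01e-57

Planck angular frequency: ω_P = √(c⁵/(ℏG)) = 1.86e43 rad/s.
5.61e-14 / 1.86e43 = 3.01e-57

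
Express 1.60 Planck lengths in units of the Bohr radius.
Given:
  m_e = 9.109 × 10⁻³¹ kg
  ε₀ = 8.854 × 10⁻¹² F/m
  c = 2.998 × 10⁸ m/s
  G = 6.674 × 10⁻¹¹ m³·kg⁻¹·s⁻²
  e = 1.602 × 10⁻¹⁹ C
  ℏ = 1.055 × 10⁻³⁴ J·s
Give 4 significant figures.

Planck length: ℓ_P = √(ℏG/c³) = 1.616 × 10⁻³⁵ m
Bohr radius: a₀ = 4πε₀ℏ²/(m_e e²) = 5.297 × 10⁻¹¹ m
1.60 × 1.616 × 10⁻³⁵ / 5.297 × 10⁻¹¹ = 4.882 × 10⁻²⁵

4.882 × 10⁻²⁵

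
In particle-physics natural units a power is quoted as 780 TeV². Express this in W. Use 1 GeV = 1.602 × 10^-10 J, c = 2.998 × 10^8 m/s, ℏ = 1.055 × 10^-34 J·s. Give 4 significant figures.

1.897 × 10^23 W

Power is [E]/[T] = [E]²/ℏ.
1 GeV² → 1/ℏ × (1 GeV in J)² = 2.433 × 10^14 W.
Convert the energy scale: 780 TeV² = 7.80 × 10^8 GeV².
Result: 7.80 × 10^8 × 2.433 × 10^14 = 1.897 × 10^23 W.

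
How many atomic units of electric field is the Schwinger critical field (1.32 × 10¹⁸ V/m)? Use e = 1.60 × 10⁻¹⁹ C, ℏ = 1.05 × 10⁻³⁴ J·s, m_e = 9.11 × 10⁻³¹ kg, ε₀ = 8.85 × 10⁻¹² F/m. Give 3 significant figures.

atomic unit of electric field: E_au = E_h/(e a₀) = m_e²e⁵/((4πε₀)³ℏ⁴) = 5.20 × 10¹¹ V/m.
1.32 × 10¹⁸ / 5.20 × 10¹¹ = 2.54 × 10⁶

2.54 × 10⁶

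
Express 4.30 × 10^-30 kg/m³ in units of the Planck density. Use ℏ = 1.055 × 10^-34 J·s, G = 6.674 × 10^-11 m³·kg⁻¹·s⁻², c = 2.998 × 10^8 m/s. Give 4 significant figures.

8.343 × 10^-127

Planck density: ρ_P = c⁵/(ℏG²) = 5.154 × 10^96 kg/m³.
4.30 × 10^-30 / 5.154 × 10^96 = 8.343 × 10^-127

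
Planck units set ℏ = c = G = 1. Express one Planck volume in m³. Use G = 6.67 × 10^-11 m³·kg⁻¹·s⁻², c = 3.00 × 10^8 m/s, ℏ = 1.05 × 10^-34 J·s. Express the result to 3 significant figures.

4.18 × 10^-105 m³

From ℏ = c = G = 1 the volume scale is V_P = (ℏG/c³)^(3/2).
  = √(1.75 × 10^-209)
  = 4.18 × 10^-105 m³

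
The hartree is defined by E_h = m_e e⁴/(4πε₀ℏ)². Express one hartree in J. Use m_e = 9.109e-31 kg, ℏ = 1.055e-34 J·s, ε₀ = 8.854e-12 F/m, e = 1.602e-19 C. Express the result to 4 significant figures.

4.354e-18 J

E_h = m_e e⁴/(4πε₀ℏ)²
  = 6.000e-106 / 1.378e-88
  = 4.354e-18 J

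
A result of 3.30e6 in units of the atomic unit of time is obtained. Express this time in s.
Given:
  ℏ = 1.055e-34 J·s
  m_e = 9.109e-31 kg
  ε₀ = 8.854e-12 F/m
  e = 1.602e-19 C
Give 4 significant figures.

7.996e-11 s

One atomic unit of time: τ_au = (4πε₀)²ℏ³/(m_e e⁴) = 2.423e-17 s.
3.30e6 × 2.423e-17 s = 7.996e-11 s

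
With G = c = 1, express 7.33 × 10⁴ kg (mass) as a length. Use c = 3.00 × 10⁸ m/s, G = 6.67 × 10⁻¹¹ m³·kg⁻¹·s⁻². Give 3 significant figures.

In G = c = 1 units mass has dimensions of length; the conversion factor is G/c².
7.33 × 10⁴ kg × (G/c²) = 5.43 × 10⁻²³ m

5.43 × 10⁻²³ m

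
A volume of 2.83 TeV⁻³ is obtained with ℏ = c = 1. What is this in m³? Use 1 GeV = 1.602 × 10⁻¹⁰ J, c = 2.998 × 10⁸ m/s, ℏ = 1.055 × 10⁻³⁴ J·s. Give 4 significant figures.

2.178 × 10⁻⁵⁶ m³

Volume is [L]³ = [E]⁻³·(ℏc)³.
1 GeV⁻³ → (ℏc)³ × (1 GeV in J)⁻³ = 7.696 × 10⁻⁴⁸ m³.
Convert the energy scale: 2.83 TeV⁻³ = 2.83 × 10⁻⁹ GeV⁻³.
Result: 2.83 × 10⁻⁹ × 7.696 × 10⁻⁴⁸ = 2.178 × 10⁻⁵⁶ m³.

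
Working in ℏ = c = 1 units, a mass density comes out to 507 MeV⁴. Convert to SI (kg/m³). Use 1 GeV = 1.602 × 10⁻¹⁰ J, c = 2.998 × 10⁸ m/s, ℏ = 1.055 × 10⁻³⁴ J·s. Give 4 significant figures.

1.174 × 10¹¹ kg/m³

Mass density is [E]/(c²[L]³) = [E]⁴/(ℏ³c⁵).
1 GeV⁴ → 1/(ℏ³c⁵) × (1 GeV in J)⁴ = 2.316 × 10²⁰ kg/m³.
Convert the energy scale: 507 MeV⁴ = 5.07 × 10⁻¹⁰ GeV⁴.
Result: 5.07 × 10⁻¹⁰ × 2.316 × 10²⁰ = 1.174 × 10¹¹ kg/m³.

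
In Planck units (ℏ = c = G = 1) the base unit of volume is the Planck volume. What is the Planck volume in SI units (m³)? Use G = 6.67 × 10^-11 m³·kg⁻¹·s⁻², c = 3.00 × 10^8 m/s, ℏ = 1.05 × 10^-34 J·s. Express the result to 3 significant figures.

V_P = (ℏG/c³)^(3/2)
  = √(1.75 × 10^-209)
  = 4.18 × 10^-105 m³

4.18 × 10^-105 m³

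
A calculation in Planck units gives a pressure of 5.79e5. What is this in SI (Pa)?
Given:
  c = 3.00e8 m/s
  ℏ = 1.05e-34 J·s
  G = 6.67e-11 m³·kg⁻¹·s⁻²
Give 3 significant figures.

2.71e119 Pa

One Planck pressure: p_P = c⁷/(ℏG²) = 4.68e113 Pa.
5.79e5 × 4.68e113 Pa = 2.71e119 Pa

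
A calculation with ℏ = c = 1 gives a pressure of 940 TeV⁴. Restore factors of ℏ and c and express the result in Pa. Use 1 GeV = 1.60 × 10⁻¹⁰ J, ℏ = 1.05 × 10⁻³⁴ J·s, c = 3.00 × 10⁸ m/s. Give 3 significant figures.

1.97 × 10⁵² Pa

Pressure is [E]/[L]³ = [E]⁴/(ℏc)³.
1 GeV⁴ → 1/(ℏc)³ × (1 GeV in J)⁴ = 2.10 × 10³⁷ Pa.
Convert the energy scale: 940 TeV⁴ = 9.40 × 10¹⁴ GeV⁴.
Result: 9.40 × 10¹⁴ × 2.10 × 10³⁷ = 1.97 × 10⁵² Pa.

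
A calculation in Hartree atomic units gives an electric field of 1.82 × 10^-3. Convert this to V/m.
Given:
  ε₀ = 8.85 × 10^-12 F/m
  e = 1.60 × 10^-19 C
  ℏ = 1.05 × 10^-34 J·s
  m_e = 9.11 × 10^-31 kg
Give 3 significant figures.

9.47 × 10^8 V/m

One atomic unit of electric field: E_au = E_h/(e a₀) = m_e²e⁵/((4πε₀)³ℏ⁴) = 5.20 × 10^11 V/m.
1.82 × 10^-3 × 5.20 × 10^11 V/m = 9.47 × 10^8 V/m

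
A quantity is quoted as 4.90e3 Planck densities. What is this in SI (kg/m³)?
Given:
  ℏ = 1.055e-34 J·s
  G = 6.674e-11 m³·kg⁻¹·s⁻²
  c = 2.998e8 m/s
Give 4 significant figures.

One Planck density: ρ_P = c⁵/(ℏG²) = 5.154e96 kg/m³.
4.90e3 × 5.154e96 kg/m³ = 2.525e100 kg/m³

2.525e100 kg/m³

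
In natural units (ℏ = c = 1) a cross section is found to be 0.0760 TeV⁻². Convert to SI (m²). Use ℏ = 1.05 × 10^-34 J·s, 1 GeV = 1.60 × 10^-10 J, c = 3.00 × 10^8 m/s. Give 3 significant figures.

2.95 × 10^-39 m²

Area is [L]² = [E]⁻²·(ℏc)²; restore (ℏc)².
1 GeV⁻² → (ℏc)² × (1 GeV in J)⁻² = 3.88 × 10^-32 m².
Convert the energy scale: 0.0760 TeV⁻² = 7.60 × 10^-8 GeV⁻².
Result: 7.60 × 10^-8 × 3.88 × 10^-32 = 2.95 × 10^-39 m².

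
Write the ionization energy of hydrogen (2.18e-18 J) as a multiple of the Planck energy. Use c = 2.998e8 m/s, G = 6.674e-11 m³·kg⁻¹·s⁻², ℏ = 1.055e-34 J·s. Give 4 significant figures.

Planck energy: E_P = √(ℏc⁵/G) = 1.957e9 J.
2.18e-18 / 1.957e9 = 1.114e-27

1.114e-27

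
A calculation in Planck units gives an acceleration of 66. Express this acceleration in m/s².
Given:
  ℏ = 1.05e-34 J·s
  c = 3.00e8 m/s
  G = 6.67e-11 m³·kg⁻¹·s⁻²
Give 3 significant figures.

3.69e53 m/s²

One Planck acceleration: a_P = √(c⁷/(ℏG)) = 5.59e51 m/s².
66 × 5.59e51 m/s² = 3.69e53 m/s²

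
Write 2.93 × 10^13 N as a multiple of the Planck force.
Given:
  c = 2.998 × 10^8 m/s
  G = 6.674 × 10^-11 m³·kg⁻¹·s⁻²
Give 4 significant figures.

2.421 × 10^-31

Planck force: F_P = c⁴/G = 1.210 × 10^44 N.
2.93 × 10^13 / 1.210 × 10^44 = 2.421 × 10^-31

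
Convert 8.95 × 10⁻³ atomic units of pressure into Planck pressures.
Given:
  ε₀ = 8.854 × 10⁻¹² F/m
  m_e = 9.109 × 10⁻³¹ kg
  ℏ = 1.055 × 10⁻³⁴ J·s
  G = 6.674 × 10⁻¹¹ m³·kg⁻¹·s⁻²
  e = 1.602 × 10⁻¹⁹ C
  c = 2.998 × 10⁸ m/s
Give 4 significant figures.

atomic unit of pressure: P_au = E_h/a₀³ = m_e⁴e¹⁰/((4πε₀)⁵ℏ⁸) = 2.929 × 10¹³ Pa
Planck pressure: p_P = c⁷/(ℏG²) = 4.632 × 10¹¹³ Pa
8.95 × 10⁻³ × 2.929 × 10¹³ / 4.632 × 10¹¹³ = 5.659 × 10⁻¹⁰³

5.659 × 10⁻¹⁰³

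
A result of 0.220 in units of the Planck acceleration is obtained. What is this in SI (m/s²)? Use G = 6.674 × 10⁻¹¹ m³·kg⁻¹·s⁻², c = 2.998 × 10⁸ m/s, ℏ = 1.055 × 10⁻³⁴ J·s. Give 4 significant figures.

1.223 × 10⁵¹ m/s²

One Planck acceleration: a_P = √(c⁷/(ℏG)) = 5.560 × 10⁵¹ m/s².
0.220 × 5.560 × 10⁵¹ m/s² = 1.223 × 10⁵¹ m/s²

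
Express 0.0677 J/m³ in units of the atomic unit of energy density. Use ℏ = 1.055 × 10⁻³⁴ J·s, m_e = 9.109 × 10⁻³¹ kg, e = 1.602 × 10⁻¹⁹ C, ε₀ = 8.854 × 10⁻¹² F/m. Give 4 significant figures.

atomic unit of energy density: u_au = E_h/a₀³ = m_e⁴e¹⁰/((4πε₀)⁵ℏ⁸) = 2.929 × 10¹³ J/m³.
0.0677 / 2.929 × 10¹³ = 2.311 × 10⁻¹⁵

2.311 × 10⁻¹⁵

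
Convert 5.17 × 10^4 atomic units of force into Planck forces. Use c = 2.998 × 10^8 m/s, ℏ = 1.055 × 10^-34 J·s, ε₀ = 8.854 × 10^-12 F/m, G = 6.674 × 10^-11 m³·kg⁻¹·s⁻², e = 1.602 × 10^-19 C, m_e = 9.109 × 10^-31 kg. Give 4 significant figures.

atomic unit of force: F_au = E_h/a₀ = m_e²e⁶/((4πε₀)³ℏ⁴) = 8.220 × 10^-8 N
Planck force: F_P = c⁴/G = 1.210 × 10^44 N
5.17 × 10^4 × 8.220 × 10^-8 / 1.210 × 10^44 = 3.511 × 10^-47

3.511 × 10^-47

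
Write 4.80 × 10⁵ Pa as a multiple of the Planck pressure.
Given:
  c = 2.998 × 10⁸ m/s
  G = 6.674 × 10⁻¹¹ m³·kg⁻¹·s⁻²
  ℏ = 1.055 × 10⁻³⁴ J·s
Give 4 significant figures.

Planck pressure: p_P = c⁷/(ℏG²) = 4.632 × 10¹¹³ Pa.
4.80 × 10⁵ / 4.632 × 10¹¹³ = 1.036 × 10⁻¹⁰⁸

1.036 × 10⁻¹⁰⁸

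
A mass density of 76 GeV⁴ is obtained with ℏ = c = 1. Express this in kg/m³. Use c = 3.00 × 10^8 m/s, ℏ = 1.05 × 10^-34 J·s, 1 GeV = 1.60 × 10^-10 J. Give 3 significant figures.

Mass density is [E]/(c²[L]³) = [E]⁴/(ℏ³c⁵).
1 GeV⁴ → 1/(ℏ³c⁵) × (1 GeV in J)⁴ = 2.33 × 10^20 kg/m³.
Result: 76 × 2.33 × 10^20 = 1.77 × 10^22 kg/m³.

1.77 × 10^22 kg/m³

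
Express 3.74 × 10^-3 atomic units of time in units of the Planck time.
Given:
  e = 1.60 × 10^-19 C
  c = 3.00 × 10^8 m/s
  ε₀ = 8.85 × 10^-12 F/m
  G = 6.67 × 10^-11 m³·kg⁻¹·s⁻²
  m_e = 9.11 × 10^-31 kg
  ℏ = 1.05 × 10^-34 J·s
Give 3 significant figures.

1.67 × 10^24

atomic unit of time: τ_au = (4πε₀)²ℏ³/(m_e e⁴) = 2.40 × 10^-17 s
Planck time: t_P = √(ℏG/c⁵) = 5.37 × 10^-44 s
3.74 × 10^-3 × 2.40 × 10^-17 / 5.37 × 10^-44 = 1.67 × 10^24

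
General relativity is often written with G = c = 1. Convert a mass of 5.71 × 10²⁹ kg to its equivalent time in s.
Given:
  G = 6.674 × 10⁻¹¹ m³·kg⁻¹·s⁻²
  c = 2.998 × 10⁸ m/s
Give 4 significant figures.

Mass → time via G/c³.
5.71 × 10²⁹ kg × (G/c³) = 1.414 × 10⁻⁶ s

1.414 × 10⁻⁶ s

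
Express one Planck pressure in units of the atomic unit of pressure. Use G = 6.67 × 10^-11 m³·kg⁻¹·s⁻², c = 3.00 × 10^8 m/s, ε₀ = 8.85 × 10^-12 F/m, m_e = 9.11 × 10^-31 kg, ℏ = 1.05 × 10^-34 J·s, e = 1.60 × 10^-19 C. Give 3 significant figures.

1.55 × 10^100

Planck pressure: p_P = c⁷/(ℏG²) = 4.68 × 10^113 Pa
atomic unit of pressure: P_au = E_h/a₀³ = m_e⁴e¹⁰/((4πε₀)⁵ℏ⁸) = 3.01 × 10^13 Pa
ratio = 4.68 × 10^113 / 3.01 × 10^13 = 1.55 × 10^100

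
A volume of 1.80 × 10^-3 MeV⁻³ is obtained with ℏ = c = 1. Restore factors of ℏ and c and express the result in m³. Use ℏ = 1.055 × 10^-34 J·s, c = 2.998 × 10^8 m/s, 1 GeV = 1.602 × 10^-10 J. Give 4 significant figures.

1.385 × 10^-41 m³

Volume is [L]³ = [E]⁻³·(ℏc)³.
1 GeV⁻³ → (ℏc)³ × (1 GeV in J)⁻³ = 7.696 × 10^-48 m³.
Convert the energy scale: 1.80 × 10^-3 MeV⁻³ = 1.80 × 10^6 GeV⁻³.
Result: 1.80 × 10^6 × 7.696 × 10^-48 = 1.385 × 10^-41 m³.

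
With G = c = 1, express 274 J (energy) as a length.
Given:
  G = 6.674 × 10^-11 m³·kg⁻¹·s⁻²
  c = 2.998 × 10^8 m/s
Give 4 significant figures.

Energy → length via G/c⁴.
274 J × (G/c⁴) = 2.264 × 10^-42 m

2.264 × 10^-42 m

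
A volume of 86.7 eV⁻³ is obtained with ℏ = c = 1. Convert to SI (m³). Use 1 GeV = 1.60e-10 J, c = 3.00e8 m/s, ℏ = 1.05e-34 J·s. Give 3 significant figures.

6.62e-19 m³

Volume is [L]³ = [E]⁻³·(ℏc)³.
1 GeV⁻³ → (ℏc)³ × (1 GeV in J)⁻³ = 7.63e-48 m³.
Convert the energy scale: 86.7 eV⁻³ = 8.67e28 GeV⁻³.
Result: 8.67e28 × 7.63e-48 = 6.62e-19 m³.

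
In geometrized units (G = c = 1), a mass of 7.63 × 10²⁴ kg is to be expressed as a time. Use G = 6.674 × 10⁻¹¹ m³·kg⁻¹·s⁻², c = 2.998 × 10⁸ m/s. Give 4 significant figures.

1.890 × 10⁻¹¹ s

Mass → time via G/c³.
7.63 × 10²⁴ kg × (G/c³) = 1.890 × 10⁻¹¹ s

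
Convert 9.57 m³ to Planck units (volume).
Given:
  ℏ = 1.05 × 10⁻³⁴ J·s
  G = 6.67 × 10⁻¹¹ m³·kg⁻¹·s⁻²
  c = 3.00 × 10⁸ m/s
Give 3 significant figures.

Planck volume: V_P = (ℏG/c³)^(3/2) = 4.18 × 10⁻¹⁰⁵ m³.
9.57 / 4.18 × 10⁻¹⁰⁵ = 2.29 × 10¹⁰⁵

2.29 × 10¹⁰⁵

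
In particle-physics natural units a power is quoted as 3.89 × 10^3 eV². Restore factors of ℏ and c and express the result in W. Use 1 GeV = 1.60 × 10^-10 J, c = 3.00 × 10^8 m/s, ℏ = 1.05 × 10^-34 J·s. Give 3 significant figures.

0.948 W

Power is [E]/[T] = [E]²/ℏ.
1 GeV² → 1/ℏ × (1 GeV in J)² = 2.44 × 10^14 W.
Convert the energy scale: 3.89 × 10^3 eV² = 3.89 × 10^-15 GeV².
Result: 3.89 × 10^-15 × 2.44 × 10^14 = 0.948 W.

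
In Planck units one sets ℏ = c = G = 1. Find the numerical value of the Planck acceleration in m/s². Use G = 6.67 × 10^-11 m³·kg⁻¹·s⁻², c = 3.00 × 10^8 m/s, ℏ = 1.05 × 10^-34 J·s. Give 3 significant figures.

5.59 × 10^51 m/s²

a_P = √(c⁷/(ℏG))
  = √(3.12 × 10^103)
  = 5.59 × 10^51 m/s²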